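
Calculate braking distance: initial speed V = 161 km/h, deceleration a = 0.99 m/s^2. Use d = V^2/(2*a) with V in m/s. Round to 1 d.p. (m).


Convert speed: V = 161 / 3.6 = 44.7222 m/s
V^2 = 2000.0772
d = 2000.0772 / (2 * 0.99)
d = 2000.0772 / 1.98
d = 1010.1 m

1010.1


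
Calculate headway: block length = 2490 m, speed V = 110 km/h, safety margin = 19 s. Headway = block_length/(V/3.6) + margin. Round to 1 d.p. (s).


V = 110 / 3.6 = 30.5556 m/s
Block traversal time = 2490 / 30.5556 = 81.4909 s
Headway = 81.4909 + 19
Headway = 100.5 s

100.5


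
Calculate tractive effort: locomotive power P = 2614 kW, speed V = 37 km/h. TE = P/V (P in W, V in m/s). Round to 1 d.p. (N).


Convert: P = 2614 kW = 2614000 W
V = 37 / 3.6 = 10.2778 m/s
TE = 2614000 / 10.2778
TE = 254335.1 N

254335.1


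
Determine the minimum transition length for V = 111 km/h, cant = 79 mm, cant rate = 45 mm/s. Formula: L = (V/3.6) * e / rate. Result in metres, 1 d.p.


Convert speed: V = 111 / 3.6 = 30.8333 m/s
L = 30.8333 * 79 / 45
L = 2435.8333 / 45
L = 54.1 m

54.1


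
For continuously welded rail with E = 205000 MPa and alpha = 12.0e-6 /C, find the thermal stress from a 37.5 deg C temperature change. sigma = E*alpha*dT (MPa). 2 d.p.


sigma = E * alpha * dT
sigma = 205000 * 12.0e-6 * 37.5
sigma = 2.46 * 37.5
sigma = 92.25 MPa

92.25


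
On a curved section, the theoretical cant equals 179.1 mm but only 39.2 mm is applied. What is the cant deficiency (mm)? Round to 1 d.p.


Cant deficiency = equilibrium cant - actual cant
CD = 179.1 - 39.2
CD = 139.9 mm

139.9


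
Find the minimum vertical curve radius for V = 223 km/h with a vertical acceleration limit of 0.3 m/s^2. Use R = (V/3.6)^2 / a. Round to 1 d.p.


Convert speed: V = 223 / 3.6 = 61.9444 m/s
V^2 = 3837.1142 m^2/s^2
R_v = 3837.1142 / 0.3
R_v = 12790.4 m

12790.4


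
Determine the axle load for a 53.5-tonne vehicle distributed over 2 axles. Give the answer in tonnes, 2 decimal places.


Load per axle = total weight / number of axles
Load = 53.5 / 2
Load = 26.75 tonnes

26.75


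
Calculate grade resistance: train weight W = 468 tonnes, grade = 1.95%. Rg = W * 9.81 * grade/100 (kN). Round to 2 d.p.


Rg = W * 9.81 * grade / 100
Rg = 468 * 9.81 * 1.95 / 100
Rg = 4591.08 * 0.0195
Rg = 89.53 kN

89.53


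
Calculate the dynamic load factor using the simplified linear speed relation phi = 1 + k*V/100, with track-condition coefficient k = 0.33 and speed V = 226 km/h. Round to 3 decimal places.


phi = 1 + k * V / 100
phi = 1 + 0.33 * 226 / 100
phi = 1 + 0.7458
phi = 1.746

1.746


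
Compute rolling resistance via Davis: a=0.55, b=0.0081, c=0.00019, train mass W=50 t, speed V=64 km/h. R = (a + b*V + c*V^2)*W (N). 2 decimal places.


b*V = 0.0081 * 64 = 0.5184
c*V^2 = 0.00019 * 4096 = 0.77824
R_per_t = 0.55 + 0.5184 + 0.77824 = 1.84664 N/t
R_total = 1.84664 * 50 = 92.33 N

92.33


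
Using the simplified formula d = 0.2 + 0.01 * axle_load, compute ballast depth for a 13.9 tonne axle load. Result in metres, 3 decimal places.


d = 0.2 + 0.01 * 13.9
d = 0.2 + 0.139
d = 0.339 m

0.339


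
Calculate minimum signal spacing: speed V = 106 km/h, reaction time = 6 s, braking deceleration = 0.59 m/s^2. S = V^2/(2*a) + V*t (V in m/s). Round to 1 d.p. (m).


V = 106 / 3.6 = 29.4444 m/s
Braking distance = 29.4444^2 / (2*0.59) = 734.7248 m
Sighting distance = 29.4444 * 6 = 176.6667 m
S = 734.7248 + 176.6667 = 911.4 m

911.4


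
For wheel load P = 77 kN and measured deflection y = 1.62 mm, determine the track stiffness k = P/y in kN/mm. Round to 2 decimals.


Track stiffness k = P / y
k = 77 / 1.62
k = 47.53 kN/mm

47.53


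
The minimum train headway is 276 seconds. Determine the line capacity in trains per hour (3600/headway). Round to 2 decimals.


Capacity = 3600 / headway
Capacity = 3600 / 276
Capacity = 13.04 trains/hour

13.04


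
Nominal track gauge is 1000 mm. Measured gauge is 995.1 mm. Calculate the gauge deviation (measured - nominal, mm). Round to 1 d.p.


Deviation = measured - nominal
Deviation = 995.1 - 1000
Deviation = -4.9 mm

-4.9


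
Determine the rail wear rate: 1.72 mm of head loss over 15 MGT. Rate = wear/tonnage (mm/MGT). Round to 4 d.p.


Wear rate = total wear / cumulative tonnage
Rate = 1.72 / 15
Rate = 0.1147 mm/MGT

0.1147


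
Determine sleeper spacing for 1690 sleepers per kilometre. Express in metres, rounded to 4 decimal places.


Spacing = 1000 m / number of sleepers
Spacing = 1000 / 1690
Spacing = 0.5917 m

0.5917


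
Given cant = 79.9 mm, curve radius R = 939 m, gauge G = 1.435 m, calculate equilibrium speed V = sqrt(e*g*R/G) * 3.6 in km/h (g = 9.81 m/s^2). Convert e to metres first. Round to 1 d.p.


Convert cant: e = 79.9 mm = 0.0799 m
V_ms = sqrt(0.0799 * 9.81 * 939 / 1.435)
V_ms = sqrt(512.896196) = 22.6472 m/s
V = 22.6472 * 3.6 = 81.5 km/h

81.5


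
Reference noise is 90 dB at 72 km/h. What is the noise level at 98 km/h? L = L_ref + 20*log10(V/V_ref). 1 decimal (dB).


V/V_ref = 98 / 72 = 1.361111
log10(1.361111) = 0.133894
20 * 0.133894 = 2.6779
L = 90 + 2.6779 = 92.7 dB

92.7


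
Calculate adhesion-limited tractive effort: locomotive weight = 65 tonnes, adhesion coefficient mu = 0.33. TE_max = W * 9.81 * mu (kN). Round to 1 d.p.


TE_max = W * g * mu
TE_max = 65 * 9.81 * 0.33
TE_max = 637.65 * 0.33
TE_max = 210.4 kN

210.4


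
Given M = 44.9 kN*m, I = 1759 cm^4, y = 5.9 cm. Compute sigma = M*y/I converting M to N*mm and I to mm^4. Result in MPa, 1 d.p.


Convert units:
M = 44.9 kN*m = 44900000 N*mm
y = 5.9 cm = 59 mm
I = 1759 cm^4 = 17590000 mm^4
sigma = 44900000 * 59 / 17590000
sigma = 150.6 MPa

150.6


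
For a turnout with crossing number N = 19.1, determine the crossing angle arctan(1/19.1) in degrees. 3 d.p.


1/N = 1/19.1 = 0.052356
angle = arctan(0.052356) = 0.052308 rad
angle = 0.052308 * 180/pi = 2.997 degrees

2.997


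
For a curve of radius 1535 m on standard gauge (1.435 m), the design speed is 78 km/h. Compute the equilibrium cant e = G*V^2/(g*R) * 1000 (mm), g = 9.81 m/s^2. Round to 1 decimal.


Convert speed: V = 78 / 3.6 = 21.6667 m/s
Apply formula: e = 1.435 * 21.6667^2 / (9.81 * 1535)
e = 1.435 * 469.4444 / 15058.35
e = 0.044736 m = 44.7 mm

44.7


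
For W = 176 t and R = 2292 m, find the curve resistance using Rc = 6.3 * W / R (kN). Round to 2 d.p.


Rc = 6.3 * W / R
Rc = 6.3 * 176 / 2292
Rc = 1108.8 / 2292
Rc = 0.48 kN

0.48


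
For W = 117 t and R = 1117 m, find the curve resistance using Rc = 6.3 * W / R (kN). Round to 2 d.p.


Rc = 6.3 * W / R
Rc = 6.3 * 117 / 1117
Rc = 737.1 / 1117
Rc = 0.66 kN

0.66


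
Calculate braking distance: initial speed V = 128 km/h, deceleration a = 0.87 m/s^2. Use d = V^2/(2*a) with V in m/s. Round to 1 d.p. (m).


Convert speed: V = 128 / 3.6 = 35.5556 m/s
V^2 = 1264.1975
d = 1264.1975 / (2 * 0.87)
d = 1264.1975 / 1.74
d = 726.6 m

726.6


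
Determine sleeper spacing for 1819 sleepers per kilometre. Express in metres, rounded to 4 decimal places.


Spacing = 1000 m / number of sleepers
Spacing = 1000 / 1819
Spacing = 0.5498 m

0.5498


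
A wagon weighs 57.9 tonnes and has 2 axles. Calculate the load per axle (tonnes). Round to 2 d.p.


Load per axle = total weight / number of axles
Load = 57.9 / 2
Load = 28.95 tonnes

28.95


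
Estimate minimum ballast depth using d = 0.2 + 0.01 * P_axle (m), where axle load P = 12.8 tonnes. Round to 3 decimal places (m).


d = 0.2 + 0.01 * 12.8
d = 0.2 + 0.128
d = 0.328 m

0.328


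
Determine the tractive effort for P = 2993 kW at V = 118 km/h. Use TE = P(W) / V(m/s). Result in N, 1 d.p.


Convert: P = 2993 kW = 2993000 W
V = 118 / 3.6 = 32.7778 m/s
TE = 2993000 / 32.7778
TE = 91311.9 N

91311.9


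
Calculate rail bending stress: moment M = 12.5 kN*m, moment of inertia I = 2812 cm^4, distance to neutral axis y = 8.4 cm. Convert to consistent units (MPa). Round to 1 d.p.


Convert units:
M = 12.5 kN*m = 12500000 N*mm
y = 8.4 cm = 84 mm
I = 2812 cm^4 = 28120000 mm^4
sigma = 12500000 * 84 / 28120000
sigma = 37.3 MPa

37.3


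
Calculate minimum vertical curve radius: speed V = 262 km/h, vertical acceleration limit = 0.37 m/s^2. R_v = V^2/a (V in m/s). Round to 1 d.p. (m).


Convert speed: V = 262 / 3.6 = 72.7778 m/s
V^2 = 5296.6049 m^2/s^2
R_v = 5296.6049 / 0.37
R_v = 14315.1 m

14315.1


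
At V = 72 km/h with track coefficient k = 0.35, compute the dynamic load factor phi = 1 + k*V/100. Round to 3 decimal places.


phi = 1 + k * V / 100
phi = 1 + 0.35 * 72 / 100
phi = 1 + 0.252
phi = 1.252

1.252


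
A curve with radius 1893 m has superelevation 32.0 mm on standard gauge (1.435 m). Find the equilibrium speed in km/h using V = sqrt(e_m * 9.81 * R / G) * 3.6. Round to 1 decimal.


Convert cant: e = 32.0 mm = 0.0320 m
V_ms = sqrt(0.0320 * 9.81 * 1893 / 1.435)
V_ms = sqrt(414.111889) = 20.3497 m/s
V = 20.3497 * 3.6 = 73.3 km/h

73.3


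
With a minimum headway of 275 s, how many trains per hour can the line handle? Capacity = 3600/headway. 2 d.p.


Capacity = 3600 / headway
Capacity = 3600 / 275
Capacity = 13.09 trains/hour

13.09


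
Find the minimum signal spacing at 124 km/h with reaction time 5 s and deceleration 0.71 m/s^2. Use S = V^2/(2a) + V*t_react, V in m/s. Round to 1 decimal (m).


V = 124 / 3.6 = 34.4444 m/s
Braking distance = 34.4444^2 / (2*0.71) = 835.5069 m
Sighting distance = 34.4444 * 5 = 172.2222 m
S = 835.5069 + 172.2222 = 1007.7 m

1007.7


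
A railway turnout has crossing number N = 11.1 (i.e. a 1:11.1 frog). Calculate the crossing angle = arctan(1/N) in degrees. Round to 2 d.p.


1/N = 1/11.1 = 0.09009
angle = arctan(0.09009) = 0.089848 rad
angle = 0.089848 * 180/pi = 5.15 degrees

5.15


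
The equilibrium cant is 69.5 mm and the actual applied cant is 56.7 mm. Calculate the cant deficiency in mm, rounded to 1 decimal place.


Cant deficiency = equilibrium cant - actual cant
CD = 69.5 - 56.7
CD = 12.8 mm

12.8


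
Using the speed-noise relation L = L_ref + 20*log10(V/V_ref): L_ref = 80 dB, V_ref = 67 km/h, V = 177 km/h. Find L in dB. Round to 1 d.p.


V/V_ref = 177 / 67 = 2.641791
log10(2.641791) = 0.421898
20 * 0.421898 = 8.438
L = 80 + 8.438 = 88.4 dB

88.4


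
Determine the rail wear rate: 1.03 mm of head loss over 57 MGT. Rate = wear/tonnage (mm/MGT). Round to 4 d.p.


Wear rate = total wear / cumulative tonnage
Rate = 1.03 / 57
Rate = 0.0181 mm/MGT

0.0181


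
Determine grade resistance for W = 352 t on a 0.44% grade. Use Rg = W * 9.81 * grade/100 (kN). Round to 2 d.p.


Rg = W * 9.81 * grade / 100
Rg = 352 * 9.81 * 0.44 / 100
Rg = 3453.12 * 0.0044
Rg = 15.19 kN

15.19


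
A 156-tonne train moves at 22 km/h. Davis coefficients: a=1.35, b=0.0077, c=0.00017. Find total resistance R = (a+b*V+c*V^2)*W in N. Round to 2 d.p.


b*V = 0.0077 * 22 = 0.1694
c*V^2 = 0.00017 * 484 = 0.08228
R_per_t = 1.35 + 0.1694 + 0.08228 = 1.60168 N/t
R_total = 1.60168 * 156 = 249.86 N

249.86


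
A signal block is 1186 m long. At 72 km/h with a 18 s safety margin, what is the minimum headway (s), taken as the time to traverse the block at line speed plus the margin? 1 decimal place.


V = 72 / 3.6 = 20.0 m/s
Block traversal time = 1186 / 20.0 = 59.3 s
Headway = 59.3 + 18
Headway = 77.3 s

77.3


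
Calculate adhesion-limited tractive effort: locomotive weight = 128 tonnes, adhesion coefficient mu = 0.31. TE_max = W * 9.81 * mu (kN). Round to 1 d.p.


TE_max = W * g * mu
TE_max = 128 * 9.81 * 0.31
TE_max = 1255.68 * 0.31
TE_max = 389.3 kN

389.3


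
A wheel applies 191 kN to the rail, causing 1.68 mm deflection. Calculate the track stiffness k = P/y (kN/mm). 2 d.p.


Track stiffness k = P / y
k = 191 / 1.68
k = 113.69 kN/mm

113.69


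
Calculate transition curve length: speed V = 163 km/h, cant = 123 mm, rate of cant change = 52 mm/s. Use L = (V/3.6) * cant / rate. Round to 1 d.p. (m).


Convert speed: V = 163 / 3.6 = 45.2778 m/s
L = 45.2778 * 123 / 52
L = 5569.1667 / 52
L = 107.1 m

107.1


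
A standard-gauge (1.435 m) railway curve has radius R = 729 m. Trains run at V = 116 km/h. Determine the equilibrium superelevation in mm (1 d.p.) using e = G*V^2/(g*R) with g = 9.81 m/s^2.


Convert speed: V = 116 / 3.6 = 32.2222 m/s
Apply formula: e = 1.435 * 32.2222^2 / (9.81 * 729)
e = 1.435 * 1038.2716 / 7151.49
e = 0.208337 m = 208.3 mm

208.3


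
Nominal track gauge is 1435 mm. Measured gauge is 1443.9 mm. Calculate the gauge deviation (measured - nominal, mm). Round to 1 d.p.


Deviation = measured - nominal
Deviation = 1443.9 - 1435
Deviation = 8.9 mm

8.9


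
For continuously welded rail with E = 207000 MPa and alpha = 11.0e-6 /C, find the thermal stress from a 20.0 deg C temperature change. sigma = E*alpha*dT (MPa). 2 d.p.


sigma = E * alpha * dT
sigma = 207000 * 11.0e-6 * 20.0
sigma = 2.277 * 20.0
sigma = 45.54 MPa

45.54


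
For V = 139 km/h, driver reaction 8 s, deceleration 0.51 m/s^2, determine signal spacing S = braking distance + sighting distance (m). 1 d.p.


V = 139 / 3.6 = 38.6111 m/s
Braking distance = 38.6111^2 / (2*0.51) = 1461.5862 m
Sighting distance = 38.6111 * 8 = 308.8889 m
S = 1461.5862 + 308.8889 = 1770.5 m

1770.5


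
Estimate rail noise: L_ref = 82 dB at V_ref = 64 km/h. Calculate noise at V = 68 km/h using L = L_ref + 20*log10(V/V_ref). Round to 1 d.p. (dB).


V/V_ref = 68 / 64 = 1.0625
log10(1.0625) = 0.026329
20 * 0.026329 = 0.5266
L = 82 + 0.5266 = 82.5 dB

82.5


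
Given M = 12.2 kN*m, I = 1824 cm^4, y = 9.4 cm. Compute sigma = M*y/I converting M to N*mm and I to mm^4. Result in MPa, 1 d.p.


Convert units:
M = 12.2 kN*m = 12200000 N*mm
y = 9.4 cm = 94 mm
I = 1824 cm^4 = 18240000 mm^4
sigma = 12200000 * 94 / 18240000
sigma = 62.9 MPa

62.9


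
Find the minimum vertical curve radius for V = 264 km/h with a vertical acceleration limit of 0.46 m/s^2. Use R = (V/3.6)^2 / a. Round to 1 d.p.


Convert speed: V = 264 / 3.6 = 73.3333 m/s
V^2 = 5377.7778 m^2/s^2
R_v = 5377.7778 / 0.46
R_v = 11690.8 m

11690.8


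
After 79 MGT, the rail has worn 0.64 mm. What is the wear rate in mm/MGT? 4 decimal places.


Wear rate = total wear / cumulative tonnage
Rate = 0.64 / 79
Rate = 0.0081 mm/MGT

0.0081


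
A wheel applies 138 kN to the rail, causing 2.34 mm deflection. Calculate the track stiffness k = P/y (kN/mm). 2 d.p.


Track stiffness k = P / y
k = 138 / 2.34
k = 58.97 kN/mm

58.97


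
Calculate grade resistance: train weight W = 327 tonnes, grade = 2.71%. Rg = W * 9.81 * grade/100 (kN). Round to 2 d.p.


Rg = W * 9.81 * grade / 100
Rg = 327 * 9.81 * 2.71 / 100
Rg = 3207.87 * 0.0271
Rg = 86.93 kN

86.93


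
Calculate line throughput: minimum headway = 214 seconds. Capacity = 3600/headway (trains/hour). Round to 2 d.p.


Capacity = 3600 / headway
Capacity = 3600 / 214
Capacity = 16.82 trains/hour

16.82


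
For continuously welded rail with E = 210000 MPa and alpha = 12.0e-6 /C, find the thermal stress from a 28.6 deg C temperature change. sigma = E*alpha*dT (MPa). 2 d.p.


sigma = E * alpha * dT
sigma = 210000 * 12.0e-6 * 28.6
sigma = 2.52 * 28.6
sigma = 72.07 MPa

72.07


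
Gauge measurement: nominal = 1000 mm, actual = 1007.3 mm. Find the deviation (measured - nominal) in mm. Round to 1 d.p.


Deviation = measured - nominal
Deviation = 1007.3 - 1000
Deviation = 7.3 mm

7.3


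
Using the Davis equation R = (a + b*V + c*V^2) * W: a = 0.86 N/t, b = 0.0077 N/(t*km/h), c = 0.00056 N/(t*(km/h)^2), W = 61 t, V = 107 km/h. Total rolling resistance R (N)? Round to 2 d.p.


b*V = 0.0077 * 107 = 0.8239
c*V^2 = 0.00056 * 11449 = 6.41144
R_per_t = 0.86 + 0.8239 + 6.41144 = 8.09534 N/t
R_total = 8.09534 * 61 = 493.82 N

493.82


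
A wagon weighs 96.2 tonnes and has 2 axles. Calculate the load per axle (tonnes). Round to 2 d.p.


Load per axle = total weight / number of axles
Load = 96.2 / 2
Load = 48.10 tonnes

48.10


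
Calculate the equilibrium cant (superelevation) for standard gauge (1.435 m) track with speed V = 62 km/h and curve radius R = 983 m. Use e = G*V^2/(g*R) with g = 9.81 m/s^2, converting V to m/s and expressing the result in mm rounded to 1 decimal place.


Convert speed: V = 62 / 3.6 = 17.2222 m/s
Apply formula: e = 1.435 * 17.2222^2 / (9.81 * 983)
e = 1.435 * 296.6049 / 9643.23
e = 0.044138 m = 44.1 mm

44.1


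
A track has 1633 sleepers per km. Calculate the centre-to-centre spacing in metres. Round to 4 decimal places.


Spacing = 1000 m / number of sleepers
Spacing = 1000 / 1633
Spacing = 0.6124 m

0.6124


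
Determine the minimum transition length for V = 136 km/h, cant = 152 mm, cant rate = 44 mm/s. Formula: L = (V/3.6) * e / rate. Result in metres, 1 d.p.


Convert speed: V = 136 / 3.6 = 37.7778 m/s
L = 37.7778 * 152 / 44
L = 5742.2222 / 44
L = 130.5 m

130.5


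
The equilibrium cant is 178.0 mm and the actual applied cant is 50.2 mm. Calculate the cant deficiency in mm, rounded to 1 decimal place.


Cant deficiency = equilibrium cant - actual cant
CD = 178.0 - 50.2
CD = 127.8 mm

127.8


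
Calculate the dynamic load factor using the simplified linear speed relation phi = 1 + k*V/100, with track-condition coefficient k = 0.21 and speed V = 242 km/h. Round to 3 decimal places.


phi = 1 + k * V / 100
phi = 1 + 0.21 * 242 / 100
phi = 1 + 0.5082
phi = 1.508

1.508


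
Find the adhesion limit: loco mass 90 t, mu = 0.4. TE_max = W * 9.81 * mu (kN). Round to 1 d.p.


TE_max = W * g * mu
TE_max = 90 * 9.81 * 0.4
TE_max = 882.9 * 0.4
TE_max = 353.2 kN

353.2


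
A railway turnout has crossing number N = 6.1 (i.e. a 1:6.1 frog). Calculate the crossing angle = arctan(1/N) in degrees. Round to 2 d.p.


1/N = 1/6.1 = 0.163934
angle = arctan(0.163934) = 0.162489 rad
angle = 0.162489 * 180/pi = 9.31 degrees

9.31


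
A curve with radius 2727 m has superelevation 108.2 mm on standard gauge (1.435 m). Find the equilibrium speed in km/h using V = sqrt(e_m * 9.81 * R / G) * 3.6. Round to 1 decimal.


Convert cant: e = 108.2 mm = 0.1082 m
V_ms = sqrt(0.1082 * 9.81 * 2727 / 1.435)
V_ms = sqrt(2017.10964) = 44.9122 m/s
V = 44.9122 * 3.6 = 161.7 km/h

161.7


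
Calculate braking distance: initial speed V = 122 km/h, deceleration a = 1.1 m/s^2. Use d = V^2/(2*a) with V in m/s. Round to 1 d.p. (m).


Convert speed: V = 122 / 3.6 = 33.8889 m/s
V^2 = 1148.4568
d = 1148.4568 / (2 * 1.1)
d = 1148.4568 / 2.2
d = 522.0 m

522.0


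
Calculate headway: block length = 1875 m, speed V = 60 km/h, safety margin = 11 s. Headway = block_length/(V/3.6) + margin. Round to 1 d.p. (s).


V = 60 / 3.6 = 16.6667 m/s
Block traversal time = 1875 / 16.6667 = 112.5 s
Headway = 112.5 + 11
Headway = 123.5 s

123.5


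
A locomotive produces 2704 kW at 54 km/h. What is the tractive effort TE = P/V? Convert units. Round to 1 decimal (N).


Convert: P = 2704 kW = 2704000 W
V = 54 / 3.6 = 15.0 m/s
TE = 2704000 / 15.0
TE = 180266.7 N

180266.7


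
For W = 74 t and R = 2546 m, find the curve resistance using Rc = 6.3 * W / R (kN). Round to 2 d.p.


Rc = 6.3 * W / R
Rc = 6.3 * 74 / 2546
Rc = 466.2 / 2546
Rc = 0.18 kN

0.18


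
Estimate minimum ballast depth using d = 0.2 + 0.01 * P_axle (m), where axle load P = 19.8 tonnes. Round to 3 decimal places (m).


d = 0.2 + 0.01 * 19.8
d = 0.2 + 0.198
d = 0.398 m

0.398


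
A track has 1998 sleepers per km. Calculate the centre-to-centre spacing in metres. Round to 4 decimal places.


Spacing = 1000 m / number of sleepers
Spacing = 1000 / 1998
Spacing = 0.5005 m

0.5005


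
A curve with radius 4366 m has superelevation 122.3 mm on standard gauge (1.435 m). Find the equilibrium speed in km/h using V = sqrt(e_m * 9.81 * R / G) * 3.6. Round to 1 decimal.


Convert cant: e = 122.3 mm = 0.1223 m
V_ms = sqrt(0.1223 * 9.81 * 4366 / 1.435)
V_ms = sqrt(3650.289378) = 60.4176 m/s
V = 60.4176 * 3.6 = 217.5 km/h

217.5


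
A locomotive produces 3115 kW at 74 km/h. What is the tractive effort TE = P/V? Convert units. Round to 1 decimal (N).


Convert: P = 3115 kW = 3115000 W
V = 74 / 3.6 = 20.5556 m/s
TE = 3115000 / 20.5556
TE = 151540.5 N

151540.5


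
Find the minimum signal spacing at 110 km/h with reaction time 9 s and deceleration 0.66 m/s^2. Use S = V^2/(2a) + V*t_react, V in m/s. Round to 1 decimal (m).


V = 110 / 3.6 = 30.5556 m/s
Braking distance = 30.5556^2 / (2*0.66) = 707.3045 m
Sighting distance = 30.5556 * 9 = 275.0 m
S = 707.3045 + 275.0 = 982.3 m

982.3


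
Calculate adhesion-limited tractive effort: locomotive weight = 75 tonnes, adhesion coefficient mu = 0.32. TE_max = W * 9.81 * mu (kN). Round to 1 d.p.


TE_max = W * g * mu
TE_max = 75 * 9.81 * 0.32
TE_max = 735.75 * 0.32
TE_max = 235.4 kN

235.4


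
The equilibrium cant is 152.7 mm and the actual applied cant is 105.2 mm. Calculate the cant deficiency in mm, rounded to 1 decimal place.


Cant deficiency = equilibrium cant - actual cant
CD = 152.7 - 105.2
CD = 47.5 mm

47.5


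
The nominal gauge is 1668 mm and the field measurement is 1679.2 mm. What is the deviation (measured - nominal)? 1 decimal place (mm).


Deviation = measured - nominal
Deviation = 1679.2 - 1668
Deviation = 11.2 mm

11.2


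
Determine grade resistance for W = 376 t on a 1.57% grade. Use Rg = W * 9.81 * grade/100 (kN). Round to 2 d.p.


Rg = W * 9.81 * grade / 100
Rg = 376 * 9.81 * 1.57 / 100
Rg = 3688.56 * 0.0157
Rg = 57.91 kN

57.91


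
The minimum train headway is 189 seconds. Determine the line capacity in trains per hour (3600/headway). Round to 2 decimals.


Capacity = 3600 / headway
Capacity = 3600 / 189
Capacity = 19.05 trains/hour

19.05


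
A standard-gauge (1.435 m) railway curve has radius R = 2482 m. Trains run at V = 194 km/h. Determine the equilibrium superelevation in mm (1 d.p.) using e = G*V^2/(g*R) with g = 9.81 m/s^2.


Convert speed: V = 194 / 3.6 = 53.8889 m/s
Apply formula: e = 1.435 * 53.8889^2 / (9.81 * 2482)
e = 1.435 * 2904.0123 / 24348.42
e = 0.171151 m = 171.2 mm

171.2


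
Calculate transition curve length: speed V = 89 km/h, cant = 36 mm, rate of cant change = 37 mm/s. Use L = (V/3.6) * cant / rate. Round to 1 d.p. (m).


Convert speed: V = 89 / 3.6 = 24.7222 m/s
L = 24.7222 * 36 / 37
L = 890.0 / 37
L = 24.1 m

24.1


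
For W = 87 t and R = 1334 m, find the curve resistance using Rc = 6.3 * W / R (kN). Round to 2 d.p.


Rc = 6.3 * W / R
Rc = 6.3 * 87 / 1334
Rc = 548.1 / 1334
Rc = 0.41 kN

0.41


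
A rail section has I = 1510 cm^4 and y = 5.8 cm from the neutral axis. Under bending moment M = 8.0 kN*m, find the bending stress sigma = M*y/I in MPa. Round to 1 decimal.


Convert units:
M = 8.0 kN*m = 8000000 N*mm
y = 5.8 cm = 58 mm
I = 1510 cm^4 = 15100000 mm^4
sigma = 8000000 * 58 / 15100000
sigma = 30.7 MPa

30.7


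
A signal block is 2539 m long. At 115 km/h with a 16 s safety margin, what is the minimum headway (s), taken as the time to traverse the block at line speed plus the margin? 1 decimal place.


V = 115 / 3.6 = 31.9444 m/s
Block traversal time = 2539 / 31.9444 = 79.4817 s
Headway = 79.4817 + 16
Headway = 95.5 s

95.5


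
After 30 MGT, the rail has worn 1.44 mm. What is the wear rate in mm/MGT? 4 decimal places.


Wear rate = total wear / cumulative tonnage
Rate = 1.44 / 30
Rate = 0.0480 mm/MGT

0.0480


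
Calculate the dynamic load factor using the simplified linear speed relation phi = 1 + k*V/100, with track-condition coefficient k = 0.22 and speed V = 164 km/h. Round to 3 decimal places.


phi = 1 + k * V / 100
phi = 1 + 0.22 * 164 / 100
phi = 1 + 0.3608
phi = 1.361

1.361


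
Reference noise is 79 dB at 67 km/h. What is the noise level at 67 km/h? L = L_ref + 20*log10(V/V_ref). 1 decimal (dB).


V/V_ref = 67 / 67 = 1.0
log10(1.0) = 0.0
20 * 0.0 = 0.0
L = 79 + 0.0 = 79.0 dB

79.0


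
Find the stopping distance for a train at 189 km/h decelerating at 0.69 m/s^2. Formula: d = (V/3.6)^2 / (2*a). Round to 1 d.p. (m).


Convert speed: V = 189 / 3.6 = 52.5 m/s
V^2 = 2756.25
d = 2756.25 / (2 * 0.69)
d = 2756.25 / 1.38
d = 1997.3 m

1997.3


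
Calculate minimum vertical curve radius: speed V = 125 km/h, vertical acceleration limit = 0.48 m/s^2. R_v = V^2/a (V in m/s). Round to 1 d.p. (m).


Convert speed: V = 125 / 3.6 = 34.7222 m/s
V^2 = 1205.6327 m^2/s^2
R_v = 1205.6327 / 0.48
R_v = 2511.7 m

2511.7


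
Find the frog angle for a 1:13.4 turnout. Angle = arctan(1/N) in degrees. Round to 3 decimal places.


1/N = 1/13.4 = 0.074627
angle = arctan(0.074627) = 0.074489 rad
angle = 0.074489 * 180/pi = 4.268 degrees

4.268


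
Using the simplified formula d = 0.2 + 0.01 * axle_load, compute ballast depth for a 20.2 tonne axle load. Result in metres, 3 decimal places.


d = 0.2 + 0.01 * 20.2
d = 0.2 + 0.202
d = 0.402 m

0.402


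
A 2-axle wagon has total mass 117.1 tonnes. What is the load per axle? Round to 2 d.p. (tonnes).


Load per axle = total weight / number of axles
Load = 117.1 / 2
Load = 58.55 tonnes

58.55


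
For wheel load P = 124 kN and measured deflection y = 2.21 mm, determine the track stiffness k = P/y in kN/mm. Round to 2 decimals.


Track stiffness k = P / y
k = 124 / 2.21
k = 56.11 kN/mm

56.11


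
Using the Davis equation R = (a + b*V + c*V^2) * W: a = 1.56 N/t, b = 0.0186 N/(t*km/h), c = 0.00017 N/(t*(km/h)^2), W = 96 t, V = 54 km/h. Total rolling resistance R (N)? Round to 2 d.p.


b*V = 0.0186 * 54 = 1.0044
c*V^2 = 0.00017 * 2916 = 0.49572
R_per_t = 1.56 + 1.0044 + 0.49572 = 3.06012 N/t
R_total = 3.06012 * 96 = 293.77 N

293.77


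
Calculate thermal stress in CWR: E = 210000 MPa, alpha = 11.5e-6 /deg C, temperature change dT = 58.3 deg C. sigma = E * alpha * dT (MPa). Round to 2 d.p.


sigma = E * alpha * dT
sigma = 210000 * 11.5e-6 * 58.3
sigma = 2.415 * 58.3
sigma = 140.79 MPa

140.79


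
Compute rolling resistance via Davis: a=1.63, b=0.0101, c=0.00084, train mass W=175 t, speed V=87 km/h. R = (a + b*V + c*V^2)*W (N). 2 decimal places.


b*V = 0.0101 * 87 = 0.8787
c*V^2 = 0.00084 * 7569 = 6.35796
R_per_t = 1.63 + 0.8787 + 6.35796 = 8.86666 N/t
R_total = 8.86666 * 175 = 1551.67 N

1551.67


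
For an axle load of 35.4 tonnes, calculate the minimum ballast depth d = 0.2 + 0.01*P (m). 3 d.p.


d = 0.2 + 0.01 * 35.4
d = 0.2 + 0.354
d = 0.554 m

0.554


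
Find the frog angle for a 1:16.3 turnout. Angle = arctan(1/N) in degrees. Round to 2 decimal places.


1/N = 1/16.3 = 0.06135
angle = arctan(0.06135) = 0.061273 rad
angle = 0.061273 * 180/pi = 3.51 degrees

3.51


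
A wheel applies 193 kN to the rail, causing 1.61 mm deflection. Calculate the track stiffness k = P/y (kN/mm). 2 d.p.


Track stiffness k = P / y
k = 193 / 1.61
k = 119.88 kN/mm

119.88


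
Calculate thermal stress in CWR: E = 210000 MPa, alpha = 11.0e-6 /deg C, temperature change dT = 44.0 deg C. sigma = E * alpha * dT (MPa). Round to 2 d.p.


sigma = E * alpha * dT
sigma = 210000 * 11.0e-6 * 44.0
sigma = 2.31 * 44.0
sigma = 101.64 MPa

101.64


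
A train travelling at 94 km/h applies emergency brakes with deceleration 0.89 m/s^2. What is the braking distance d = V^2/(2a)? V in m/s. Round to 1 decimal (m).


Convert speed: V = 94 / 3.6 = 26.1111 m/s
V^2 = 681.7901
d = 681.7901 / (2 * 0.89)
d = 681.7901 / 1.78
d = 383.0 m

383.0


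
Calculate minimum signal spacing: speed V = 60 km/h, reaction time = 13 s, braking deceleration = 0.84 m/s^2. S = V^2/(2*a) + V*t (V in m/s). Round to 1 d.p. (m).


V = 60 / 3.6 = 16.6667 m/s
Braking distance = 16.6667^2 / (2*0.84) = 165.3439 m
Sighting distance = 16.6667 * 13 = 216.6667 m
S = 165.3439 + 216.6667 = 382.0 m

382.0


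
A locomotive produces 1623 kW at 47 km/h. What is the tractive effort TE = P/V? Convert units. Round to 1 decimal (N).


Convert: P = 1623 kW = 1623000 W
V = 47 / 3.6 = 13.0556 m/s
TE = 1623000 / 13.0556
TE = 124314.9 N

124314.9


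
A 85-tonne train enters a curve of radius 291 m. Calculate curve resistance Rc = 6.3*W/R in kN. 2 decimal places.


Rc = 6.3 * W / R
Rc = 6.3 * 85 / 291
Rc = 535.5 / 291
Rc = 1.84 kN

1.84


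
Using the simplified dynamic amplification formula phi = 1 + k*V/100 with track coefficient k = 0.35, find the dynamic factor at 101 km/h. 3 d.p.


phi = 1 + k * V / 100
phi = 1 + 0.35 * 101 / 100
phi = 1 + 0.3535
phi = 1.354

1.354


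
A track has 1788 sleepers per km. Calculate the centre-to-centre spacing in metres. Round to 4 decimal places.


Spacing = 1000 m / number of sleepers
Spacing = 1000 / 1788
Spacing = 0.5593 m

0.5593


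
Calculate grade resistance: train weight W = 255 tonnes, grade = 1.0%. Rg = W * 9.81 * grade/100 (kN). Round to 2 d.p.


Rg = W * 9.81 * grade / 100
Rg = 255 * 9.81 * 1.0 / 100
Rg = 2501.55 * 0.01
Rg = 25.02 kN

25.02


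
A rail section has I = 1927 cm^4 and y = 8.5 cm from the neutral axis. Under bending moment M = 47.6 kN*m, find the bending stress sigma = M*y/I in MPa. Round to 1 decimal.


Convert units:
M = 47.6 kN*m = 47600000 N*mm
y = 8.5 cm = 85 mm
I = 1927 cm^4 = 19270000 mm^4
sigma = 47600000 * 85 / 19270000
sigma = 210.0 MPa

210.0


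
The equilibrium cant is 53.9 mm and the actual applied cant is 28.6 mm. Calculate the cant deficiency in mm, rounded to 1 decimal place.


Cant deficiency = equilibrium cant - actual cant
CD = 53.9 - 28.6
CD = 25.3 mm

25.3


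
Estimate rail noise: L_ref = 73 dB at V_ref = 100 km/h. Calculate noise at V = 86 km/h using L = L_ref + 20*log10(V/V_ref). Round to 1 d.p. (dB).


V/V_ref = 86 / 100 = 0.86
log10(0.86) = -0.065502
20 * -0.065502 = -1.31
L = 73 + -1.31 = 71.7 dB

71.7


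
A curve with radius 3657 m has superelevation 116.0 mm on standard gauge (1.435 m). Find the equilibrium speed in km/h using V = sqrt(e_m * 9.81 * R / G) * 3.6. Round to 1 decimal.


Convert cant: e = 116.0 mm = 0.1160 m
V_ms = sqrt(0.1160 * 9.81 * 3657 / 1.435)
V_ms = sqrt(2900.013742) = 53.8518 m/s
V = 53.8518 * 3.6 = 193.9 km/h

193.9


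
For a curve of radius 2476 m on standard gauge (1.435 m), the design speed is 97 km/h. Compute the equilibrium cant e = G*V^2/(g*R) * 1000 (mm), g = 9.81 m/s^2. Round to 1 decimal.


Convert speed: V = 97 / 3.6 = 26.9444 m/s
Apply formula: e = 1.435 * 26.9444^2 / (9.81 * 2476)
e = 1.435 * 726.0031 / 24289.56
e = 0.042891 m = 42.9 mm

42.9


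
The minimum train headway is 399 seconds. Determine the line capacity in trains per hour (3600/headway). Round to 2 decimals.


Capacity = 3600 / headway
Capacity = 3600 / 399
Capacity = 9.02 trains/hour

9.02


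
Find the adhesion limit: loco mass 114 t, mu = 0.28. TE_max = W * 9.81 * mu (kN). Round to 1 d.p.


TE_max = W * g * mu
TE_max = 114 * 9.81 * 0.28
TE_max = 1118.34 * 0.28
TE_max = 313.1 kN

313.1


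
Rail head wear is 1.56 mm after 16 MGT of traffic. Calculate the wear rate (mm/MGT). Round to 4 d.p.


Wear rate = total wear / cumulative tonnage
Rate = 1.56 / 16
Rate = 0.0975 mm/MGT

0.0975


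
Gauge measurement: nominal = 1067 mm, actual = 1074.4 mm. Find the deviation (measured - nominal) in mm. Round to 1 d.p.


Deviation = measured - nominal
Deviation = 1074.4 - 1067
Deviation = 7.4 mm

7.4


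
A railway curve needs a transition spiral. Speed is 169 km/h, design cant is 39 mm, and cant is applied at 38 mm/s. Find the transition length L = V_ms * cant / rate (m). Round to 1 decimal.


Convert speed: V = 169 / 3.6 = 46.9444 m/s
L = 46.9444 * 39 / 38
L = 1830.8333 / 38
L = 48.2 m

48.2


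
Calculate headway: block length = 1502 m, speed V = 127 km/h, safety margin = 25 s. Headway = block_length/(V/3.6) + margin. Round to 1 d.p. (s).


V = 127 / 3.6 = 35.2778 m/s
Block traversal time = 1502 / 35.2778 = 42.5764 s
Headway = 42.5764 + 25
Headway = 67.6 s

67.6


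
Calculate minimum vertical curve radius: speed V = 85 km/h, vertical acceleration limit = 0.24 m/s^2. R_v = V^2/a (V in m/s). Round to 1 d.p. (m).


Convert speed: V = 85 / 3.6 = 23.6111 m/s
V^2 = 557.4846 m^2/s^2
R_v = 557.4846 / 0.24
R_v = 2322.9 m

2322.9


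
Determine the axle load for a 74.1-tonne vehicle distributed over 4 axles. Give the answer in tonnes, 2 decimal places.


Load per axle = total weight / number of axles
Load = 74.1 / 4
Load = 18.53 tonnes

18.53


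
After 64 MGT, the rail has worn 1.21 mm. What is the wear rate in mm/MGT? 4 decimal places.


Wear rate = total wear / cumulative tonnage
Rate = 1.21 / 64
Rate = 0.0189 mm/MGT

0.0189


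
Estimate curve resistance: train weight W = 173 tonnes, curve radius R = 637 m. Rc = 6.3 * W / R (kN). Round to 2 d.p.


Rc = 6.3 * W / R
Rc = 6.3 * 173 / 637
Rc = 1089.9 / 637
Rc = 1.71 kN

1.71


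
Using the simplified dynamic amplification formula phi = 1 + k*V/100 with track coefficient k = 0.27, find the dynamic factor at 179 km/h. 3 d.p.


phi = 1 + k * V / 100
phi = 1 + 0.27 * 179 / 100
phi = 1 + 0.4833
phi = 1.483

1.483


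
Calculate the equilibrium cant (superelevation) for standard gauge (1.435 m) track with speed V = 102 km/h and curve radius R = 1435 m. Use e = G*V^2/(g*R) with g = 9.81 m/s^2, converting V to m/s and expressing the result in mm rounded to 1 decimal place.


Convert speed: V = 102 / 3.6 = 28.3333 m/s
Apply formula: e = 1.435 * 28.3333^2 / (9.81 * 1435)
e = 1.435 * 802.7778 / 14077.35
e = 0.081833 m = 81.8 mm

81.8


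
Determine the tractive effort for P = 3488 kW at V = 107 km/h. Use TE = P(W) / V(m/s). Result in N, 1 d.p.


Convert: P = 3488 kW = 3488000 W
V = 107 / 3.6 = 29.7222 m/s
TE = 3488000 / 29.7222
TE = 117353.3 N

117353.3


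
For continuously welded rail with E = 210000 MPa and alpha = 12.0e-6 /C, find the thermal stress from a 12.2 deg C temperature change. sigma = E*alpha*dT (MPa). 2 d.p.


sigma = E * alpha * dT
sigma = 210000 * 12.0e-6 * 12.2
sigma = 2.52 * 12.2
sigma = 30.74 MPa

30.74


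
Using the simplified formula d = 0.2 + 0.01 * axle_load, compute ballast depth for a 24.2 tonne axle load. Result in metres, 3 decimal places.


d = 0.2 + 0.01 * 24.2
d = 0.2 + 0.242
d = 0.442 m

0.442


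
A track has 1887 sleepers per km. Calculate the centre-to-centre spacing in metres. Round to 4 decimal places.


Spacing = 1000 m / number of sleepers
Spacing = 1000 / 1887
Spacing = 0.5299 m

0.5299


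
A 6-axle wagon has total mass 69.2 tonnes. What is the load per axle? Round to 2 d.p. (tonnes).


Load per axle = total weight / number of axles
Load = 69.2 / 6
Load = 11.53 tonnes

11.53


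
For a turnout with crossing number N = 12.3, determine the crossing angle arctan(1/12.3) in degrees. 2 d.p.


1/N = 1/12.3 = 0.081301
angle = arctan(0.081301) = 0.081122 rad
angle = 0.081122 * 180/pi = 4.65 degrees

4.65


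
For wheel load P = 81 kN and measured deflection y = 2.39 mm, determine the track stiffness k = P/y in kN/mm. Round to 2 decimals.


Track stiffness k = P / y
k = 81 / 2.39
k = 33.89 kN/mm

33.89


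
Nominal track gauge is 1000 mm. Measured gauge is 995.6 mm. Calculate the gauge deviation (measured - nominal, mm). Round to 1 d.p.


Deviation = measured - nominal
Deviation = 995.6 - 1000
Deviation = -4.4 mm

-4.4


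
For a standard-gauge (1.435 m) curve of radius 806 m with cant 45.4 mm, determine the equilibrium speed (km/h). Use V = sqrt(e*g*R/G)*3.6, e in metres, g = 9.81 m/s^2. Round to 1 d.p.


Convert cant: e = 45.4 mm = 0.0454 m
V_ms = sqrt(0.0454 * 9.81 * 806 / 1.435)
V_ms = sqrt(250.154316) = 15.8163 m/s
V = 15.8163 * 3.6 = 56.9 km/h

56.9


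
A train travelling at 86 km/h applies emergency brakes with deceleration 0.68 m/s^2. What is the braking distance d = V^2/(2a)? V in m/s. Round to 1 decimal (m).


Convert speed: V = 86 / 3.6 = 23.8889 m/s
V^2 = 570.679
d = 570.679 / (2 * 0.68)
d = 570.679 / 1.36
d = 419.6 m

419.6


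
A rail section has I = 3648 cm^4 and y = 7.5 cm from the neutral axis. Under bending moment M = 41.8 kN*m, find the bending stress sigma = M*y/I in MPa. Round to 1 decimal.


Convert units:
M = 41.8 kN*m = 41800000 N*mm
y = 7.5 cm = 75 mm
I = 3648 cm^4 = 36480000 mm^4
sigma = 41800000 * 75 / 36480000
sigma = 85.9 MPa

85.9


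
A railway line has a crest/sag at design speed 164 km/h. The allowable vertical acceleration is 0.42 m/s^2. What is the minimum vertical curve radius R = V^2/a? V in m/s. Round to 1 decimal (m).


Convert speed: V = 164 / 3.6 = 45.5556 m/s
V^2 = 2075.3086 m^2/s^2
R_v = 2075.3086 / 0.42
R_v = 4941.2 m

4941.2


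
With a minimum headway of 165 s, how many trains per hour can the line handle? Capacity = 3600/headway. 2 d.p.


Capacity = 3600 / headway
Capacity = 3600 / 165
Capacity = 21.82 trains/hour

21.82


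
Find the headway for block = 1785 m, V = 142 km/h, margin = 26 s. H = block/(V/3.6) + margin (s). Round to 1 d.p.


V = 142 / 3.6 = 39.4444 m/s
Block traversal time = 1785 / 39.4444 = 45.2535 s
Headway = 45.2535 + 26
Headway = 71.3 s

71.3


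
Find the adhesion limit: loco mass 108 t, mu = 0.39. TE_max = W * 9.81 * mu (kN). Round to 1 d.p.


TE_max = W * g * mu
TE_max = 108 * 9.81 * 0.39
TE_max = 1059.48 * 0.39
TE_max = 413.2 kN

413.2


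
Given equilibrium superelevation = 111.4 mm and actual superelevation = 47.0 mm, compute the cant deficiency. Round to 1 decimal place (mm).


Cant deficiency = equilibrium cant - actual cant
CD = 111.4 - 47.0
CD = 64.4 mm

64.4


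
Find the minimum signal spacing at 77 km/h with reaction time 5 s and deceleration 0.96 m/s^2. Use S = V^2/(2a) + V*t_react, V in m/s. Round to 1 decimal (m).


V = 77 / 3.6 = 21.3889 m/s
Braking distance = 21.3889^2 / (2*0.96) = 238.2732 m
Sighting distance = 21.3889 * 5 = 106.9444 m
S = 238.2732 + 106.9444 = 345.2 m

345.2


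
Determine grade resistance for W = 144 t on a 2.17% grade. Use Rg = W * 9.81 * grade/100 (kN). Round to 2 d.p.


Rg = W * 9.81 * grade / 100
Rg = 144 * 9.81 * 2.17 / 100
Rg = 1412.64 * 0.0217
Rg = 30.65 kN

30.65


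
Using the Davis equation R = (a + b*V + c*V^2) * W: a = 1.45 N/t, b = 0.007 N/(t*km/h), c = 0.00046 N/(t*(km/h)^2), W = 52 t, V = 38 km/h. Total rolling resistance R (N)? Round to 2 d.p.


b*V = 0.007 * 38 = 0.266
c*V^2 = 0.00046 * 1444 = 0.66424
R_per_t = 1.45 + 0.266 + 0.66424 = 2.38024 N/t
R_total = 2.38024 * 52 = 123.77 N

123.77


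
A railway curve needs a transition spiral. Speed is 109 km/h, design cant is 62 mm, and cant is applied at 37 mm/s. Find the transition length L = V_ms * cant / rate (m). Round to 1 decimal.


Convert speed: V = 109 / 3.6 = 30.2778 m/s
L = 30.2778 * 62 / 37
L = 1877.2222 / 37
L = 50.7 m

50.7


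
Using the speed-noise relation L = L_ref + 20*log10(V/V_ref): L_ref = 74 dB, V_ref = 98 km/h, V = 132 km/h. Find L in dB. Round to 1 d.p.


V/V_ref = 132 / 98 = 1.346939
log10(1.346939) = 0.129348
20 * 0.129348 = 2.587
L = 74 + 2.587 = 76.6 dB

76.6


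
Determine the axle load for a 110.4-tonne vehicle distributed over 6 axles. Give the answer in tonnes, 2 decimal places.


Load per axle = total weight / number of axles
Load = 110.4 / 6
Load = 18.40 tonnes

18.40


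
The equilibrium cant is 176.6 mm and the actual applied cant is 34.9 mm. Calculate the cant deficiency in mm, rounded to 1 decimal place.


Cant deficiency = equilibrium cant - actual cant
CD = 176.6 - 34.9
CD = 141.7 mm

141.7


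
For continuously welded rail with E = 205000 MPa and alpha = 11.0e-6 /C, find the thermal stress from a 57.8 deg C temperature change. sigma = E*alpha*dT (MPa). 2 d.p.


sigma = E * alpha * dT
sigma = 205000 * 11.0e-6 * 57.8
sigma = 2.255 * 57.8
sigma = 130.34 MPa

130.34


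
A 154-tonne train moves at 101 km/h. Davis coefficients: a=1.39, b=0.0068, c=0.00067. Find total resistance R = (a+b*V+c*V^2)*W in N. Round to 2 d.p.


b*V = 0.0068 * 101 = 0.6868
c*V^2 = 0.00067 * 10201 = 6.83467
R_per_t = 1.39 + 0.6868 + 6.83467 = 8.91147 N/t
R_total = 8.91147 * 154 = 1372.37 N

1372.37
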